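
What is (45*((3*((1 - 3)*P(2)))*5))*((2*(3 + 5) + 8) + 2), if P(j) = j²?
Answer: -140400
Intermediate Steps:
(45*((3*((1 - 3)*P(2)))*5))*((2*(3 + 5) + 8) + 2) = (45*((3*((1 - 3)*2²))*5))*((2*(3 + 5) + 8) + 2) = (45*((3*(-2*4))*5))*((2*8 + 8) + 2) = (45*((3*(-8))*5))*((16 + 8) + 2) = (45*(-24*5))*(24 + 2) = (45*(-120))*26 = -5400*26 = -140400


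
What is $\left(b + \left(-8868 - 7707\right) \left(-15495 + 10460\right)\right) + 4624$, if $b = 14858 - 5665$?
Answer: $83468942$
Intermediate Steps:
$b = 9193$
$\left(b + \left(-8868 - 7707\right) \left(-15495 + 10460\right)\right) + 4624 = \left(9193 + \left(-8868 - 7707\right) \left(-15495 + 10460\right)\right) + 4624 = \left(9193 - -83455125\right) + 4624 = \left(9193 + 83455125\right) + 4624 = 83464318 + 4624 = 83468942$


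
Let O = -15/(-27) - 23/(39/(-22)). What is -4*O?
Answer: -6332/117 ≈ -54.120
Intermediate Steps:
O = 1583/117 (O = -15*(-1/27) - 23/(39*(-1/22)) = 5/9 - 23/(-39/22) = 5/9 - 23*(-22/39) = 5/9 + 506/39 = 1583/117 ≈ 13.530)
-4*O = -4*1583/117 = -6332/117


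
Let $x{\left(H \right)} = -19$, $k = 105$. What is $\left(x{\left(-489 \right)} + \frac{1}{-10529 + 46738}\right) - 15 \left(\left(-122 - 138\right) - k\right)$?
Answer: $\frac{197556305}{36209} \approx 5456.0$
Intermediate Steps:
$\left(x{\left(-489 \right)} + \frac{1}{-10529 + 46738}\right) - 15 \left(\left(-122 - 138\right) - k\right) = \left(-19 + \frac{1}{-10529 + 46738}\right) - 15 \left(\left(-122 - 138\right) - 105\right) = \left(-19 + \frac{1}{36209}\right) - 15 \left(-260 - 105\right) = \left(-19 + \frac{1}{36209}\right) - -5475 = - \frac{687970}{36209} + 5475 = \frac{197556305}{36209}$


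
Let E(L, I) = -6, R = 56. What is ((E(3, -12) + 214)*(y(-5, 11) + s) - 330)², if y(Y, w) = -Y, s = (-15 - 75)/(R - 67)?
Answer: 703840900/121 ≈ 5.8169e+6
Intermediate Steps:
s = 90/11 (s = (-15 - 75)/(56 - 67) = -90/(-11) = -90*(-1/11) = 90/11 ≈ 8.1818)
((E(3, -12) + 214)*(y(-5, 11) + s) - 330)² = ((-6 + 214)*(-1*(-5) + 90/11) - 330)² = (208*(5 + 90/11) - 330)² = (208*(145/11) - 330)² = (30160/11 - 330)² = (26530/11)² = 703840900/121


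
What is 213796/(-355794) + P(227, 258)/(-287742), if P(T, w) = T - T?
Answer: -106898/177897 ≈ -0.60090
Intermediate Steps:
P(T, w) = 0
213796/(-355794) + P(227, 258)/(-287742) = 213796/(-355794) + 0/(-287742) = 213796*(-1/355794) + 0*(-1/287742) = -106898/177897 + 0 = -106898/177897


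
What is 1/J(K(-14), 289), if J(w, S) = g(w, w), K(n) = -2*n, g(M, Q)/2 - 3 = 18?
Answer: 1/42 ≈ 0.023810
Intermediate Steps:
g(M, Q) = 42 (g(M, Q) = 6 + 2*18 = 6 + 36 = 42)
J(w, S) = 42
1/J(K(-14), 289) = 1/42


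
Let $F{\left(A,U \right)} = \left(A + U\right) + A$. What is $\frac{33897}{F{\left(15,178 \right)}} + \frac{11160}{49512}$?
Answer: $\frac{70026231}{429104} \approx 163.19$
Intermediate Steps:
$F{\left(A,U \right)} = U + 2 A$
$\frac{33897}{F{\left(15,178 \right)}} + \frac{11160}{49512} = \frac{33897}{178 + 2 \cdot 15} + \frac{11160}{49512} = \frac{33897}{178 + 30} + 11160 \cdot \frac{1}{49512} = \frac{33897}{208} + \frac{465}{2063} = \frac{70026231}{429104}$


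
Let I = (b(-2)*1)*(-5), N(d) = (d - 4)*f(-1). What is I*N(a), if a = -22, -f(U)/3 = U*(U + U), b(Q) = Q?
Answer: 1560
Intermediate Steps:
f(U) = -6*U**2 (f(U) = -3*U*(U + U) = -3*U*2*U = -6*U**2)
N(d) = 24 - 6*d (N(d) = (d - 4)*(-6*(-1)**2) = (-4 + d)*(-6*1) = (-4 + d)*(-6) = 24 - 6*d)
I = 10 (I = -2*1*(-5) = -2*(-5) = 10)
I*N(a) = 10*(24 - 6*(-22)) = 10*(24 + 132) = 10*156 = 1560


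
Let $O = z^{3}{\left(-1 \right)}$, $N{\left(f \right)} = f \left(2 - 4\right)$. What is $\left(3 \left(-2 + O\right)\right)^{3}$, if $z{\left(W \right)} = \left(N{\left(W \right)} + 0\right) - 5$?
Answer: $-658503$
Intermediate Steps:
$N{\left(f \right)} = - 2 f$ ($N{\left(f \right)} = f \left(-2\right) = - 2 f$)
$z{\left(W \right)} = -5 - 2 W$ ($z{\left(W \right)} = \left(- 2 W + 0\right) - 5 = - 2 W - 5 = -5 - 2 W$)
$O = -27$ ($O = \left(-5 - -2\right)^{3} = \left(-5 + 2\right)^{3} = \left(-3\right)^{3} = -27$)
$\left(3 \left(-2 + O\right)\right)^{3} = \left(3 \left(-2 - 27\right)\right)^{3} = \left(3 \left(-29\right)\right)^{3} = \left(-87\right)^{3} = -658503$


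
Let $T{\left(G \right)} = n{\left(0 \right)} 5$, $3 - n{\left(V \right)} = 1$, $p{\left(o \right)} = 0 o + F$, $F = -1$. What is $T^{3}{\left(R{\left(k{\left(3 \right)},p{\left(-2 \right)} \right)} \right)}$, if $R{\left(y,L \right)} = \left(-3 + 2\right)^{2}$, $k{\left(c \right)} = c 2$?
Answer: $1000$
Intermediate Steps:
$k{\left(c \right)} = 2 c$
$p{\left(o \right)} = -1$ ($p{\left(o \right)} = 0 o - 1 = 0 - 1 = -1$)
$n{\left(V \right)} = 2$ ($n{\left(V \right)} = 3 - 1 = 2$)
$R{\left(y,L \right)} = 1$ ($R{\left(y,L \right)} = \left(-1\right)^{2} = 1$)
$T{\left(G \right)} = 10$ ($T{\left(G \right)} = 2 \cdot 5 = 10$)
$T^{3}{\left(R{\left(k{\left(3 \right)},p{\left(-2 \right)} \right)} \right)} = 10^{3} = 1000$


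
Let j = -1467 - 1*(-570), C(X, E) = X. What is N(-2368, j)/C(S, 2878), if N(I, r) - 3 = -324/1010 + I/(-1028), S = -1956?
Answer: -646681/253859460 ≈ -0.0025474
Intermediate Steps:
j = -897 (j = -1467 + 570 = -897)
N(I, r) = 1353/505 - I/1028 (N(I, r) = 3 + (-324/1010 + I/(-1028)) = 3 + (-324*1/1010 + I*(-1/1028)) = 3 + (-162/505 - I/1028) = 1353/505 - I/1028)
N(-2368, j)/C(S, 2878) = (1353/505 - 1/1028*(-2368))/(-1956) = (1353/505 + 592/257)*(-1/1956) = (646681/129785)*(-1/1956) = -646681/253859460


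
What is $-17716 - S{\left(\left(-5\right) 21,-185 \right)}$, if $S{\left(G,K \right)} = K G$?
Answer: $-37141$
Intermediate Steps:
$S{\left(G,K \right)} = G K$
$-17716 - S{\left(\left(-5\right) 21,-185 \right)} = -17716 - \left(-5\right) 21 \left(-185\right) = -17716 - \left(-105\right) \left(-185\right) = -17716 - 19425 = -37141$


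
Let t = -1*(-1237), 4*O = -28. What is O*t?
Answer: -8659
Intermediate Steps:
O = -7 (O = (¼)*(-28) = -7)
t = 1237
O*t = -7*1237 = -8659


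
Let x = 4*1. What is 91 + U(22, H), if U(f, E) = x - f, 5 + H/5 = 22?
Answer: 73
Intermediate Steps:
H = 85 (H = -25 + 5*22 = -25 + 110 = 85)
x = 4
U(f, E) = 4 - f
91 + U(22, H) = 91 + (4 - 1*22) = 91 + (4 - 22) = 91 - 18 = 73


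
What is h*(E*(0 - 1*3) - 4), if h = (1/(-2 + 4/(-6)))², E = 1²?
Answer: -63/64 ≈ -0.98438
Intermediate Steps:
E = 1
h = 9/64 (h = (1/(-2 + 4*(-⅙)))² = (1/(-2 - ⅔))² = (1/(-8/3))² = (-3/8)² = 9/64 ≈ 0.14063)
h*(E*(0 - 1*3) - 4) = 9*(1*(0 - 1*3) - 4)/64 = 9*(1*(0 - 3) - 4)/64 = 9*(1*(-3) - 4)/64 = 9*(-3 - 4)/64 = (9/64)*(-7) = -63/64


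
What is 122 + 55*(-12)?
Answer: -538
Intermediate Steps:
122 + 55*(-12) = 122 - 660 = -538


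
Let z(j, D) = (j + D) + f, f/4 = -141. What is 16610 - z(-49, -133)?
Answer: 17356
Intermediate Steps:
f = -564 (f = 4*(-141) = -564)
z(j, D) = -564 + D + j (z(j, D) = (j + D) - 564 = (D + j) - 564 = -564 + D + j)
16610 - z(-49, -133) = 16610 - (-564 - 133 - 49) = 16610 - 1*(-746) = 16610 + 746 = 17356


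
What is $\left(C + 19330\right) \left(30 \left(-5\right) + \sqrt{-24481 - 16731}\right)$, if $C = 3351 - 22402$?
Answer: $-41850 + 558 i \sqrt{10303} \approx -41850.0 + 56639.0 i$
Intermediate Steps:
$C = -19051$
$\left(C + 19330\right) \left(30 \left(-5\right) + \sqrt{-24481 - 16731}\right) = \left(-19051 + 19330\right) \left(30 \left(-5\right) + \sqrt{-24481 - 16731}\right) = 279 \left(-150 + \sqrt{-41212}\right) = 279 \left(-150 + 2 i \sqrt{10303}\right) = -41850 + 558 i \sqrt{10303}$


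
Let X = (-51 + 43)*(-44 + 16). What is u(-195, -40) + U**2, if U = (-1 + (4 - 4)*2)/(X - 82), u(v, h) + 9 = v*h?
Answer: 157097725/20164 ≈ 7791.0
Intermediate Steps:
X = 224 (X = -8*(-28) = 224)
u(v, h) = -9 + h*v (u(v, h) = -9 + v*h = -9 + h*v)
U = -1/142 (U = (-1 + (4 - 4)*2)/(224 - 82) = (-1 + 0*2)/142 = (-1 + 0)*(1/142) = -1*1/142 = -1/142 ≈ -0.0070423)
u(-195, -40) + U**2 = (-9 - 40*(-195)) + (-1/142)**2 = (-9 + 7800) + 1/20164 = 7791 + 1/20164 = 157097725/20164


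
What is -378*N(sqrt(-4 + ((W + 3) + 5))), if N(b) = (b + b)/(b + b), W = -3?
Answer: -378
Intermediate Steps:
N(b) = 1 (N(b) = (2*b)/((2*b)) = (2*b)*(1/(2*b)) = 1)
-378*N(sqrt(-4 + ((W + 3) + 5))) = -378*1 = -378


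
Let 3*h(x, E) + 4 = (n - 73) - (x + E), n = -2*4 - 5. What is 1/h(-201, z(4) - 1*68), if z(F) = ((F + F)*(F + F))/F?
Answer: 3/163 ≈ 0.018405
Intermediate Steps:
n = -13 (n = -8 - 5 = -13)
z(F) = 4*F (z(F) = ((2*F)*(2*F))/F = (4*F²)/F = 4*F)
h(x, E) = -30 - E/3 - x/3 (h(x, E) = -4/3 + ((-13 - 73) - (x + E))/3 = -4/3 + (-86 - (E + x))/3 = -4/3 + (-86 + (-E - x))/3 = -4/3 + (-86 - E - x)/3 = -4/3 + (-86/3 - E/3 - x/3) = -30 - E/3 - x/3)
1/h(-201, z(4) - 1*68) = 1/(-30 - (4*4 - 1*68)/3 - ⅓*(-201)) = 1/(-30 - (16 - 68)/3 + 67) = 1/(-30 - ⅓*(-52) + 67) = 1/(-30 + 52/3 + 67) = 1/(163/3) = 3/163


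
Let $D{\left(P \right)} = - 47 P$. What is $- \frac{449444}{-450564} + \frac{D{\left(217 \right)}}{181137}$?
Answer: $\frac{6401302966}{6801150939} \approx 0.94121$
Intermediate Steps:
$- \frac{449444}{-450564} + \frac{D{\left(217 \right)}}{181137} = - \frac{449444}{-450564} + \frac{\left(-47\right) 217}{181137} = \left(-449444\right) \left(- \frac{1}{450564}\right) - \frac{10199}{181137} = \frac{112361}{112641} - \frac{10199}{181137} = \frac{6401302966}{6801150939}$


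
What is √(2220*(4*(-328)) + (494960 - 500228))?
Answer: 6*I*√81053 ≈ 1708.2*I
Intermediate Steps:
√(2220*(4*(-328)) + (494960 - 500228)) = √(2220*(-1312) - 5268) = √(-2912640 - 5268) = √(-2917908) = 6*I*√81053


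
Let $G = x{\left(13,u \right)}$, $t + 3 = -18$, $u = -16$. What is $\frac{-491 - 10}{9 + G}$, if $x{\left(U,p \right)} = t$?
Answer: $\frac{167}{4} \approx 41.75$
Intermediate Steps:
$t = -21$ ($t = -3 - 18 = -21$)
$x{\left(U,p \right)} = -21$
$G = -21$
$\frac{-491 - 10}{9 + G} = \frac{-491 - 10}{9 - 21} = - \frac{501}{-12} = \left(-501\right) \left(- \frac{1}{12}\right) = \frac{167}{4}$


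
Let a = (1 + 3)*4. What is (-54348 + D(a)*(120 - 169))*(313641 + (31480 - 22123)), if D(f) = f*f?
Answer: -21605982216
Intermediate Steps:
a = 16 (a = 4*4 = 16)
D(f) = f**2
(-54348 + D(a)*(120 - 169))*(313641 + (31480 - 22123)) = (-54348 + 16**2*(120 - 169))*(313641 + (31480 - 22123)) = (-54348 + 256*(-49))*(313641 + 9357) = (-54348 - 12544)*322998 = -66892*322998 = -21605982216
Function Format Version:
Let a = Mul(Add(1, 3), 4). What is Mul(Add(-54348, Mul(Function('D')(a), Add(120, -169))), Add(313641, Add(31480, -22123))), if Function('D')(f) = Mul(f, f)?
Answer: -21605982216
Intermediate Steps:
a = 16 (a = Mul(4, 4) = 16)
Function('D')(f) = Pow(f, 2)
Mul(Add(-54348, Mul(Function('D')(a), Add(120, -169))), Add(313641, Add(31480, -22123))) = Mul(Add(-54348, Mul(Pow(16, 2), Add(120, -169))), Add(313641, Add(31480, -22123))) = Mul(Add(-54348, Mul(256, -49)), Add(313641, 9357)) = Mul(Add(-54348, -12544), 322998) = Mul(-66892, 322998) = -21605982216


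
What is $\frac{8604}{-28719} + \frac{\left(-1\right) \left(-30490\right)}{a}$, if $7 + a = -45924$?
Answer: $- \frac{141203626}{146565821} \approx -0.96341$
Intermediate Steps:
$a = -45931$ ($a = -7 - 45924 = -45931$)
$\frac{8604}{-28719} + \frac{\left(-1\right) \left(-30490\right)}{a} = \frac{8604}{-28719} + \frac{\left(-1\right) \left(-30490\right)}{-45931} = 8604 \left(- \frac{1}{28719}\right) + 30490 \left(- \frac{1}{45931}\right) = - \frac{956}{3191} - \frac{30490}{45931} = - \frac{141203626}{146565821}$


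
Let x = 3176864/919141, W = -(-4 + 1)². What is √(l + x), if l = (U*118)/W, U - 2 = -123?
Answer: √12088622373369334/2757423 ≈ 39.874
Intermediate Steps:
W = -9 (W = -1*(-3)² = -1*9 = -9)
U = -121 (U = 2 - 123 = -121)
x = 3176864/919141 (x = 3176864*(1/919141) = 3176864/919141 ≈ 3.4563)
l = 14278/9 (l = -121*118/(-9) = -14278*(-⅑) = 14278/9 ≈ 1586.4)
√(l + x) = √(14278/9 + 3176864/919141) = √(13152086974/8272269) = √12088622373369334/2757423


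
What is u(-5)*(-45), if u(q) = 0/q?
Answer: 0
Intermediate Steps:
u(q) = 0
u(-5)*(-45) = 0*(-45) = 0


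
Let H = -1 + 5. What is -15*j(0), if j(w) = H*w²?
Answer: 0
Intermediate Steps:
H = 4
j(w) = 4*w²
-15*j(0) = -60*0² = -60*0 = -15*0 = 0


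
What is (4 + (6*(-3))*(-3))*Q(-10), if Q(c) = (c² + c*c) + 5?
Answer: 11890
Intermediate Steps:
Q(c) = 5 + 2*c² (Q(c) = (c² + c²) + 5 = 2*c² + 5 = 5 + 2*c²)
(4 + (6*(-3))*(-3))*Q(-10) = (4 + (6*(-3))*(-3))*(5 + 2*(-10)²) = (4 - 18*(-3))*(5 + 2*100) = (4 + 54)*(5 + 200) = 58*205 = 11890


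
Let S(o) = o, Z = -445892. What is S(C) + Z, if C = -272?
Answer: -446164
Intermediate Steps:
S(C) + Z = -272 - 445892 = -446164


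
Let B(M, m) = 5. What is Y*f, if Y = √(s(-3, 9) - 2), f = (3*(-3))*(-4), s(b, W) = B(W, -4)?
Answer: 36*√3 ≈ 62.354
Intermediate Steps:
s(b, W) = 5
f = 36 (f = -9*(-4) = 36)
Y = √3 (Y = √(5 - 2) = √3 ≈ 1.7320)
Y*f = √3*36 = 36*√3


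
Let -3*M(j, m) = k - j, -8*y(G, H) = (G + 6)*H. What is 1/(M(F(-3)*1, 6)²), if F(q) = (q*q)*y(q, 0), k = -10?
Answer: 9/100 ≈ 0.090000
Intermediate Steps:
y(G, H) = -H*(6 + G)/8 (y(G, H) = -(G + 6)*H/8 = -(6 + G)*H/8 = -H*(6 + G)/8)
F(q) = 0 (F(q) = (q*q)*(-⅛*0*(6 + q)) = q²*0 = 0)
M(j, m) = 10/3 + j/3 (M(j, m) = -(-10 - j)/3 = 10/3 + j/3)
1/(M(F(-3)*1, 6)²) = 1/((10/3 + (0*1)/3)²) = 1/((10/3 + (⅓)*0)²) = 1/((10/3 + 0)²) = 1/((10/3)²) = 1/(100/9) = 9/100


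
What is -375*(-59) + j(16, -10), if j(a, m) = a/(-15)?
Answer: 331859/15 ≈ 22124.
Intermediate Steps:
j(a, m) = -a/15 (j(a, m) = a*(-1/15) = -a/15)
-375*(-59) + j(16, -10) = -375*(-59) - 1/15*16 = 22125 - 16/15 = 331859/15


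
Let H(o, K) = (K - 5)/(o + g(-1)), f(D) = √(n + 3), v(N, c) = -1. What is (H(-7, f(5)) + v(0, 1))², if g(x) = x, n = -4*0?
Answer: (3 + √3)²/64 ≈ 0.34988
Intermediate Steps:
n = 0
f(D) = √3 (f(D) = √(0 + 3) = √3)
H(o, K) = (-5 + K)/(-1 + o) (H(o, K) = (K - 5)/(o - 1) = (-5 + K)/(-1 + o))
(H(-7, f(5)) + v(0, 1))² = ((-5 + √3)/(-1 - 7) - 1)² = ((-5 + √3)/(-8) - 1)² = (-(-5 + √3)/8 - 1)² = ((5/8 - √3/8) - 1)² = (-3/8 - √3/8)²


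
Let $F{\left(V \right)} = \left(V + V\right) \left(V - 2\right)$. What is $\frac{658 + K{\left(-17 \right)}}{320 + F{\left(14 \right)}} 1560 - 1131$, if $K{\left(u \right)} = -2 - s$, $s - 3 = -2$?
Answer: $\frac{34983}{82} \approx 426.62$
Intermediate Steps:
$s = 1$ ($s = 3 - 2 = 1$)
$K{\left(u \right)} = -3$ ($K{\left(u \right)} = -2 - 1 = -3$)
$F{\left(V \right)} = 2 V \left(-2 + V\right)$
$\frac{658 + K{\left(-17 \right)}}{320 + F{\left(14 \right)}} 1560 - 1131 = \frac{658 - 3}{320 + 2 \cdot 14 \left(-2 + 14\right)} 1560 - 1131 = \frac{655}{320 + 2 \cdot 14 \cdot 12} \cdot 1560 - 1131 = \frac{655}{320 + 336} \cdot 1560 - 1131 = \frac{655}{656} \cdot 1560 - 1131 = \frac{127725}{82} - 1131 = \frac{34983}{82}$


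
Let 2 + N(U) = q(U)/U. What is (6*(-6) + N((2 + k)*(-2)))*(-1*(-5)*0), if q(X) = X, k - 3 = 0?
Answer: 0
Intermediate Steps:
k = 3 (k = 3 + 0 = 3)
N(U) = -1 (N(U) = -2 + U/U = -2 + 1 = -1)
(6*(-6) + N((2 + k)*(-2)))*(-1*(-5)*0) = (6*(-6) - 1)*(-1*(-5)*0) = (-36 - 1)*(5*0) = -37*0 = 0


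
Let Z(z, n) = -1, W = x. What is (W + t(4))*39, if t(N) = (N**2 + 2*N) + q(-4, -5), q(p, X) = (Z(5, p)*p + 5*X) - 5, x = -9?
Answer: -429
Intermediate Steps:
W = -9
q(p, X) = -5 - p + 5*X (q(p, X) = (-p + 5*X) - 5 = -5 - p + 5*X)
t(N) = -26 + N**2 + 2*N (t(N) = (N**2 + 2*N) + (-5 - 1*(-4) + 5*(-5)) = (N**2 + 2*N) + (-5 + 4 - 25) = (N**2 + 2*N) - 26 = -26 + N**2 + 2*N)
(W + t(4))*39 = (-9 + (-26 + 4**2 + 2*4))*39 = (-9 + (-26 + 16 + 8))*39 = (-9 - 2)*39 = -11*39 = -429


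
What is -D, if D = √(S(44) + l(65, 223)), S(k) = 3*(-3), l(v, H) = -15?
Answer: -2*I*√6 ≈ -4.899*I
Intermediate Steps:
S(k) = -9
D = 2*I*√6 (D = √(-9 - 15) = √(-24) = 2*I*√6 ≈ 4.899*I)
-D = -2*I*√6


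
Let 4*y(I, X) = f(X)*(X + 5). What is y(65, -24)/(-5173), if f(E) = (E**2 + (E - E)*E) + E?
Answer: 2622/5173 ≈ 0.50686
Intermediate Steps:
f(E) = E + E**2 (f(E) = (E**2 + 0*E) + E = (E**2 + 0) + E = E**2 + E = E + E**2)
y(I, X) = X*(1 + X)*(5 + X)/4 (y(I, X) = ((X*(1 + X))*(X + 5))/4 = ((X*(1 + X))*(5 + X))/4 = (X*(1 + X)*(5 + X))/4 = X*(1 + X)*(5 + X)/4)
y(65, -24)/(-5173) = ((1/4)*(-24)*(1 - 24)*(5 - 24))/(-5173) = ((1/4)*(-24)*(-23)*(-19))*(-1/5173) = -2622*(-1/5173) = 2622/5173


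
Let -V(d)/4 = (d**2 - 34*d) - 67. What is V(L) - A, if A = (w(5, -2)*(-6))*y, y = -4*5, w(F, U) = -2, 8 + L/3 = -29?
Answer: -63872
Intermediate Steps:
L = -111 (L = -24 + 3*(-29) = -24 - 87 = -111)
V(d) = 268 - 4*d**2 + 136*d (V(d) = -4*((d**2 - 34*d) - 67) = -4*(-67 + d**2 - 34*d) = 268 - 4*d**2 + 136*d)
y = -20
A = -240 (A = -2*(-6)*(-20) = 12*(-20) = -240)
V(L) - A = (268 - 4*(-111)**2 + 136*(-111)) - 1*(-240) = (268 - 4*12321 - 15096) + 240 = (268 - 49284 - 15096) + 240 = -64112 + 240 = -63872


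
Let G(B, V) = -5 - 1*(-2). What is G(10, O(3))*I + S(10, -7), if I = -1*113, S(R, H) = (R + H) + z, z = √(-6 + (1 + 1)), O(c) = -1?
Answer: 342 + 2*I ≈ 342.0 + 2.0*I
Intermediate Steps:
G(B, V) = -3 (G(B, V) = -5 + 2 = -3)
z = 2*I (z = √(-6 + 2) = √(-4) = 2*I ≈ 2.0*I)
S(R, H) = H + R + 2*I (S(R, H) = (R + H) + 2*I = (H + R) + 2*I = H + R + 2*I)
I = -113
G(10, O(3))*I + S(10, -7) = -3*(-113) + (-7 + 10 + 2*I) = 339 + (3 + 2*I) = 342 + 2*I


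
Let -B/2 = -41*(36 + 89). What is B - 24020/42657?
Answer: 437210230/42657 ≈ 10249.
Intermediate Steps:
B = 10250 (B = -(-82)*(36 + 89) = -(-82)*125 = -2*(-5125) = 10250)
B - 24020/42657 = 10250 - 24020/42657 = 437210230/42657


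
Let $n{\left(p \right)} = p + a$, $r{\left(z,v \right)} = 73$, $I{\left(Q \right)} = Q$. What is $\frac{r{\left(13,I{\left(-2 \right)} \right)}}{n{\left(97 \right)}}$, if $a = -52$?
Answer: $\frac{73}{45} \approx 1.6222$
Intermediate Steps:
$n{\left(p \right)} = -52 + p$ ($n{\left(p \right)} = p - 52 = -52 + p$)
$\frac{r{\left(13,I{\left(-2 \right)} \right)}}{n{\left(97 \right)}} = \frac{73}{-52 + 97} = \frac{73}{45}$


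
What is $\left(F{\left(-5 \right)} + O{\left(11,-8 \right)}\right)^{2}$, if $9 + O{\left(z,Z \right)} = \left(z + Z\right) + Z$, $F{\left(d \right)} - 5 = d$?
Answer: $196$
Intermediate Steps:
$F{\left(d \right)} = 5 + d$
$O{\left(z,Z \right)} = -9 + z + 2 Z$ ($O{\left(z,Z \right)} = -9 + \left(\left(z + Z\right) + Z\right) = -9 + \left(\left(Z + z\right) + Z\right) = -9 + \left(z + 2 Z\right) = -9 + z + 2 Z$)
$\left(F{\left(-5 \right)} + O{\left(11,-8 \right)}\right)^{2} = \left(\left(5 - 5\right) + \left(-9 + 11 + 2 \left(-8\right)\right)\right)^{2} = \left(0 - 14\right)^{2} = \left(-14\right)^{2} = 196$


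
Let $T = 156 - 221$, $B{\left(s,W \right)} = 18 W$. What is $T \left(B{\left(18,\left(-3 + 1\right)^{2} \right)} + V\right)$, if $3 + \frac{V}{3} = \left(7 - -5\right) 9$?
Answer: $-25155$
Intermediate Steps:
$V = 315$ ($V = -9 + 3 \left(7 - -5\right) 9 = -9 + 3 \left(7 + 5\right) 9 = -9 + 3 \cdot 12 \cdot 9 = -9 + 3 \cdot 108 = -9 + 324 = 315$)
$T = -65$
$T \left(B{\left(18,\left(-3 + 1\right)^{2} \right)} + V\right) = - 65 \left(18 \left(-3 + 1\right)^{2} + 315\right) = - 65 \left(18 \left(-2\right)^{2} + 315\right) = - 65 \left(18 \cdot 4 + 315\right) = - 65 \left(72 + 315\right) = \left(-65\right) 387 = -25155$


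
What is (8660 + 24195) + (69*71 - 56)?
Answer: 37698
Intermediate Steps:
(8660 + 24195) + (69*71 - 56) = 32855 + (4899 - 56) = 32855 + 4843 = 37698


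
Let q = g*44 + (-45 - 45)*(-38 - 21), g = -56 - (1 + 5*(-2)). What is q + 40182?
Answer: 43424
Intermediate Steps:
g = -47 (g = -56 - (1 - 10) = -56 - 1*(-9) = -56 + 9 = -47)
q = 3242 (q = -47*44 + (-45 - 45)*(-38 - 21) = -2068 - 90*(-59) = -2068 + 5310 = 3242)
q + 40182 = 3242 + 40182 = 43424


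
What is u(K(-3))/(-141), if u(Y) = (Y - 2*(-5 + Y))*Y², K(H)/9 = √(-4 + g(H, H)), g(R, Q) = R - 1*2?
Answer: 2430/47 - 6561*I/47 ≈ 51.702 - 139.6*I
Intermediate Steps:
g(R, Q) = -2 + R (g(R, Q) = R - 2 = -2 + R)
K(H) = 9*√(-6 + H) (K(H) = 9*√(-4 + (-2 + H)) = 9*√(-6 + H))
u(Y) = Y²*(10 - Y) (u(Y) = (Y + (10 - 2*Y))*Y² = (10 - Y)*Y² = Y²*(10 - Y))
u(K(-3))/(-141) = ((9*√(-6 - 3))²*(10 - 9*√(-6 - 3)))/(-141) = ((9*√(-9))²*(10 - 9*√(-9)))*(-1/141) = ((9*(3*I))²*(10 - 9*3*I))*(-1/141) = ((27*I)²*(10 - 27*I))*(-1/141) = -729*(10 - 27*I)*(-1/141) = (-7290 + 19683*I)*(-1/141) = 2430/47 - 6561*I/47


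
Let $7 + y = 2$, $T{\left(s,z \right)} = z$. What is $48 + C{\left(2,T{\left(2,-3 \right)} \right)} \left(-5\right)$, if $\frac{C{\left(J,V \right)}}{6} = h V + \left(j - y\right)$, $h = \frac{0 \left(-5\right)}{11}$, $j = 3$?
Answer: $-192$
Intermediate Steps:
$y = -5$ ($y = -7 + 2 = -5$)
$h = 0$ ($h = 0 \cdot \frac{1}{11} = 0$)
$C{\left(J,V \right)} = 48$ ($C{\left(J,V \right)} = 6 \left(0 V + \left(3 - -5\right)\right) = 6 \left(0 + \left(3 + 5\right)\right) = 6 \left(0 + 8\right) = 6 \cdot 8 = 48$)
$48 + C{\left(2,T{\left(2,-3 \right)} \right)} \left(-5\right) = 48 + 48 \left(-5\right) = 48 - 240 = -192$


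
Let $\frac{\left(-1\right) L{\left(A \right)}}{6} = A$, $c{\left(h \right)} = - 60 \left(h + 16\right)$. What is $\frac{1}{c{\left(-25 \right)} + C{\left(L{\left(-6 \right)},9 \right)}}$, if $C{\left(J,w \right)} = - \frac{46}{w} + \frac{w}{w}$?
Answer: $\frac{9}{4823} \approx 0.0018661$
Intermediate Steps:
$c{\left(h \right)} = -960 - 60 h$ ($c{\left(h \right)} = - 60 \left(16 + h\right) = -960 - 60 h$)
$L{\left(A \right)} = - 6 A$
$C{\left(J,w \right)} = 1 - \frac{46}{w}$ ($C{\left(J,w \right)} = - \frac{46}{w} + 1 = 1 - \frac{46}{w}$)
$\frac{1}{c{\left(-25 \right)} + C{\left(L{\left(-6 \right)},9 \right)}} = \frac{1}{\left(-960 - -1500\right) + \frac{-46 + 9}{9}} = \frac{1}{\left(-960 + 1500\right) + \frac{1}{9} \left(-37\right)} = \frac{1}{540 - \frac{37}{9}} = \frac{1}{\frac{4823}{9}} = \frac{9}{4823}$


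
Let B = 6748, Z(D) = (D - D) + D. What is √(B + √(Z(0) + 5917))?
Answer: √(6748 + √5917) ≈ 82.613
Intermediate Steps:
Z(D) = D (Z(D) = 0 + D = D)
√(B + √(Z(0) + 5917)) = √(6748 + √(0 + 5917)) = √(6748 + √5917)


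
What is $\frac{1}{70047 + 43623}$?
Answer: $\frac{1}{113670} \approx 8.7974 \cdot 10^{-6}$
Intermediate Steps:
$\frac{1}{70047 + 43623} = \frac{1}{113670}$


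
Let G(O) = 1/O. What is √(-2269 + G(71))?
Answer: I*√11437958/71 ≈ 47.634*I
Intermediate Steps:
√(-2269 + G(71)) = √(-2269 + 1/71) = √(-161098/71) = I*√11437958/71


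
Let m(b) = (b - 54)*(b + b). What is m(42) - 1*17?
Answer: -1025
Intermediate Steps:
m(b) = 2*b*(-54 + b) (m(b) = (-54 + b)*(2*b) = 2*b*(-54 + b))
m(42) - 1*17 = 2*42*(-54 + 42) - 1*17 = 2*42*(-12) - 17 = -1008 - 17 = -1025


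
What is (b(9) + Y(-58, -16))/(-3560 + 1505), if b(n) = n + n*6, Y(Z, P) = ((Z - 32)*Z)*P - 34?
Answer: 83491/2055 ≈ 40.628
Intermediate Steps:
Y(Z, P) = -34 + P*Z*(-32 + Z) (Y(Z, P) = ((-32 + Z)*Z)*P - 34 = (Z*(-32 + Z))*P - 34 = P*Z*(-32 + Z) - 34 = -34 + P*Z*(-32 + Z))
b(n) = 7*n (b(n) = n + 6*n = 7*n)
(b(9) + Y(-58, -16))/(-3560 + 1505) = (7*9 + (-34 - 16*(-58)² - 32*(-16)*(-58)))/(-3560 + 1505) = (63 + (-34 - 16*3364 - 29696))/(-2055) = (63 + (-34 - 53824 - 29696))*(-1/2055) = (63 - 83554)*(-1/2055) = -83491*(-1/2055) = 83491/2055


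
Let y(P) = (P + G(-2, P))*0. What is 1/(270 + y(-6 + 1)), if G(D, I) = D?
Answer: 1/270 ≈ 0.0037037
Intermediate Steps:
y(P) = 0 (y(P) = (P - 2)*0 = (-2 + P)*0 = 0)
1/(270 + y(-6 + 1)) = 1/(270 + 0) = 1/270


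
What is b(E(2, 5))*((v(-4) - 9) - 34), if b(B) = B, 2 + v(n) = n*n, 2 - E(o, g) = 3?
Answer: 29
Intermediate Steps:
E(o, g) = -1 (E(o, g) = 2 - 1*3 = 2 - 3 = -1)
v(n) = -2 + n² (v(n) = -2 + n*n = -2 + n²)
b(E(2, 5))*((v(-4) - 9) - 34) = -(((-2 + (-4)²) - 9) - 34) = -(((-2 + 16) - 9) - 34) = -((14 - 9) - 34) = -(5 - 34) = -1*(-29) = 29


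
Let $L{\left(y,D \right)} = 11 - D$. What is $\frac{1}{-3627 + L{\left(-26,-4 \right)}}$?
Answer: $- \frac{1}{3612} \approx -0.00027685$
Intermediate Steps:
$\frac{1}{-3627 + L{\left(-26,-4 \right)}} = \frac{1}{-3627 + \left(11 - -4\right)} = \frac{1}{-3627 + \left(11 + 4\right)} = \frac{1}{-3627 + 15} = \frac{1}{-3612} = - \frac{1}{3612}$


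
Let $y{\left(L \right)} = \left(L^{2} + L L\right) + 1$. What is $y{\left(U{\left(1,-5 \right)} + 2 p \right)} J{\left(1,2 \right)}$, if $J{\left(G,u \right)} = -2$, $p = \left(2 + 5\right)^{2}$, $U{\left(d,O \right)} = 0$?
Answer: $-38418$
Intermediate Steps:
$p = 49$ ($p = 7^{2} = 49$)
$y{\left(L \right)} = 1 + 2 L^{2}$ ($y{\left(L \right)} = \left(L^{2} + L^{2}\right) + 1 = 2 L^{2} + 1 = 1 + 2 L^{2}$)
$y{\left(U{\left(1,-5 \right)} + 2 p \right)} J{\left(1,2 \right)} = \left(1 + 2 \left(0 + 2 \cdot 49\right)^{2}\right) \left(-2\right) = \left(1 + 2 \left(0 + 98\right)^{2}\right) \left(-2\right) = \left(1 + 2 \cdot 98^{2}\right) \left(-2\right) = \left(1 + 2 \cdot 9604\right) \left(-2\right) = \left(1 + 19208\right) \left(-2\right) = 19209 \left(-2\right) = -38418$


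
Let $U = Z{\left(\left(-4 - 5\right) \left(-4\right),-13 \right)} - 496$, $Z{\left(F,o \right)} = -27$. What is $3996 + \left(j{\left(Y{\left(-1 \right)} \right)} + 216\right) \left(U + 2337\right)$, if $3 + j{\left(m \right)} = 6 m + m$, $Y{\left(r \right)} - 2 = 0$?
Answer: $415774$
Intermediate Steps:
$Y{\left(r \right)} = 2$ ($Y{\left(r \right)} = 2 + 0 = 2$)
$U = -523$ ($U = -27 - 496 = -523$)
$j{\left(m \right)} = -3 + 7 m$ ($j{\left(m \right)} = -3 + \left(6 m + m\right) = -3 + 7 m$)
$3996 + \left(j{\left(Y{\left(-1 \right)} \right)} + 216\right) \left(U + 2337\right) = 3996 + \left(\left(-3 + 7 \cdot 2\right) + 216\right) \left(-523 + 2337\right) = 3996 + \left(\left(-3 + 14\right) + 216\right) 1814 = 3996 + \left(11 + 216\right) 1814 = 3996 + 227 \cdot 1814 = 3996 + 411778 = 415774$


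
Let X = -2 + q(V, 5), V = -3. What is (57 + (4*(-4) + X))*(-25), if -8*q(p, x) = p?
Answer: -7875/8 ≈ -984.38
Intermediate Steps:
q(p, x) = -p/8
X = -13/8 (X = -2 - ⅛*(-3) = -2 + 3/8 = -13/8 ≈ -1.6250)
(57 + (4*(-4) + X))*(-25) = (57 + (4*(-4) - 13/8))*(-25) = (57 + (-16 - 13/8))*(-25) = (57 - 141/8)*(-25) = (315/8)*(-25) = -7875/8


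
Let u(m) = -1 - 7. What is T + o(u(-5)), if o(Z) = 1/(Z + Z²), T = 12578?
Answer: 704369/56 ≈ 12578.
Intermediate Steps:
u(m) = -8
T + o(u(-5)) = 12578 + 1/((-8)*(1 - 8)) = 12578 - ⅛/(-7) = 12578 - ⅛*(-⅐) = 12578 + 1/56 = 704369/56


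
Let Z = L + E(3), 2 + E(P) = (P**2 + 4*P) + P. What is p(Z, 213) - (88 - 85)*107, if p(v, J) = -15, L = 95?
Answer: -336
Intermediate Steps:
E(P) = -2 + P**2 + 5*P (E(P) = -2 + ((P**2 + 4*P) + P) = -2 + (P**2 + 5*P) = -2 + P**2 + 5*P)
Z = 117 (Z = 95 + (-2 + 3**2 + 5*3) = 95 + (-2 + 9 + 15) = 95 + 22 = 117)
p(Z, 213) - (88 - 85)*107 = -15 - (88 - 85)*107 = -15 - 3*107 = -15 - 1*321 = -15 - 321 = -336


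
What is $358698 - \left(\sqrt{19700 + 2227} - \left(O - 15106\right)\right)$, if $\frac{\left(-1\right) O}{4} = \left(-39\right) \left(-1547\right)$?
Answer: $102260 - \sqrt{21927} \approx 1.0211 \cdot 10^{5}$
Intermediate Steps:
$O = -241332$ ($O = - 4 \left(\left(-39\right) \left(-1547\right)\right) = \left(-4\right) 60333 = -241332$)
$358698 - \left(\sqrt{19700 + 2227} - \left(O - 15106\right)\right) = 358698 - \left(\sqrt{19700 + 2227} - \left(-241332 - 15106\right)\right) = 358698 - \left(\sqrt{21927} - \left(-241332 - 15106\right)\right) = 358698 - \left(\sqrt{21927} - -256438\right) = 358698 - \left(\sqrt{21927} + 256438\right) = 358698 - \left(256438 + \sqrt{21927}\right) = 102260 - \sqrt{21927}$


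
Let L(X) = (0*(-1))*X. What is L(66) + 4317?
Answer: 4317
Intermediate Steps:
L(X) = 0 (L(X) = 0*X = 0)
L(66) + 4317 = 0 + 4317 = 4317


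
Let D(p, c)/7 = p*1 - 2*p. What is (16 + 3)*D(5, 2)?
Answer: -665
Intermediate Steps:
D(p, c) = -7*p (D(p, c) = 7*(p*1 - 2*p) = 7*(p - 2*p) = 7*(-p) = -7*p)
(16 + 3)*D(5, 2) = (16 + 3)*(-7*5) = 19*(-35) = -665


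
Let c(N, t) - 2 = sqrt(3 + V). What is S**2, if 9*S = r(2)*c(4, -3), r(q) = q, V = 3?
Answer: 40/81 + 16*sqrt(6)/81 ≈ 0.97768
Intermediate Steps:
c(N, t) = 2 + sqrt(6) (c(N, t) = 2 + sqrt(3 + 3) = 2 + sqrt(6))
S = 4/9 + 2*sqrt(6)/9 (S = (2*(2 + sqrt(6)))/9 = (4 + 2*sqrt(6))/9 = 4/9 + 2*sqrt(6)/9 ≈ 0.98878)
S**2 = (4/9 + 2*sqrt(6)/9)**2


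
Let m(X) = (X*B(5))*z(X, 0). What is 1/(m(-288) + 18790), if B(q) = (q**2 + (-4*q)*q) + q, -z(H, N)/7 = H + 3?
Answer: 1/40237990 ≈ 2.4852e-8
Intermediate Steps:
z(H, N) = -21 - 7*H (z(H, N) = -7*(H + 3) = -7*(3 + H) = -21 - 7*H)
B(q) = q - 3*q**2 (B(q) = (q**2 - 4*q**2) + q = -3*q**2 + q = q - 3*q**2)
m(X) = -70*X*(-21 - 7*X) (m(X) = (X*(5*(1 - 3*5)))*(-21 - 7*X) = (X*(5*(1 - 15)))*(-21 - 7*X) = (X*(5*(-14)))*(-21 - 7*X) = (X*(-70))*(-21 - 7*X) = (-70*X)*(-21 - 7*X) = -70*X*(-21 - 7*X))
1/(m(-288) + 18790) = 1/(490*(-288)*(3 - 288) + 18790) = 1/(490*(-288)*(-285) + 18790) = 1/(40219200 + 18790) = 1/40237990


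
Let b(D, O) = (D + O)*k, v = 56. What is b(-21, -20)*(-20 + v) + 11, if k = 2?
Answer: -2941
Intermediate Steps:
b(D, O) = 2*D + 2*O (b(D, O) = (D + O)*2 = 2*D + 2*O)
b(-21, -20)*(-20 + v) + 11 = (2*(-21) + 2*(-20))*(-20 + 56) + 11 = (-42 - 40)*36 + 11 = -82*36 + 11 = -2952 + 11 = -2941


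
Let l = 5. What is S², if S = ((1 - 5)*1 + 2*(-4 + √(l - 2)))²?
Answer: 31248 - 14976*√3 ≈ 5308.8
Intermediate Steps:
S = (-12 + 2*√3)² (S = ((1 - 5)*1 + 2*(-4 + √(5 - 2)))² = (-4*1 + 2*(-4 + √3))² = (-4 + (-8 + 2*√3))² = (-12 + 2*√3)² ≈ 72.862)
S² = (156 - 48*√3)²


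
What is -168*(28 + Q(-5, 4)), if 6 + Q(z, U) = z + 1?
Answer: -3024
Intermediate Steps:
Q(z, U) = -5 + z (Q(z, U) = -6 + (z + 1) = -6 + (1 + z) = -5 + z)
-168*(28 + Q(-5, 4)) = -168*(28 + (-5 - 5)) = -168*(28 - 10) = -168*18 = -3024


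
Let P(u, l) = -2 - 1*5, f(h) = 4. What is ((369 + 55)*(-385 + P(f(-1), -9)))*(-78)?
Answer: 12964224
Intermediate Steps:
P(u, l) = -7 (P(u, l) = -2 - 5 = -7)
((369 + 55)*(-385 + P(f(-1), -9)))*(-78) = ((369 + 55)*(-385 - 7))*(-78) = (424*(-392))*(-78) = -166208*(-78) = 12964224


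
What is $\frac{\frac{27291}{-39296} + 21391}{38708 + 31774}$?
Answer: $\frac{840553445}{2769660672} \approx 0.30349$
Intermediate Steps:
$\frac{\frac{27291}{-39296} + 21391}{38708 + 31774} = \frac{27291 \left(- \frac{1}{39296}\right) + 21391}{70482} = \left(- \frac{27291}{39296} + 21391\right) \frac{1}{70482} = \frac{840553445}{39296} \cdot \frac{1}{70482} = \frac{840553445}{2769660672}$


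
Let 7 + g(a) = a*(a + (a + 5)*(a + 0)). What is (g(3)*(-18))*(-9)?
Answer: 11988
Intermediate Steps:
g(a) = -7 + a*(a + a*(5 + a)) (g(a) = -7 + a*(a + (a + 5)*(a + 0)) = -7 + a*(a + (5 + a)*a) = -7 + a*(a + a*(5 + a)))
(g(3)*(-18))*(-9) = ((-7 + 3³ + 6*3²)*(-18))*(-9) = ((-7 + 27 + 6*9)*(-18))*(-9) = ((-7 + 27 + 54)*(-18))*(-9) = (74*(-18))*(-9) = -1332*(-9) = 11988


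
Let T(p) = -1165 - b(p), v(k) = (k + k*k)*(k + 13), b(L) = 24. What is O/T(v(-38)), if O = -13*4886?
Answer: 63518/1189 ≈ 53.421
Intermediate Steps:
O = -63518
v(k) = (13 + k)*(k + k**2) (v(k) = (k + k**2)*(13 + k) = (13 + k)*(k + k**2))
T(p) = -1189 (T(p) = -1165 - 1*24 = -1165 - 24 = -1189)
O/T(v(-38)) = -63518/(-1189) = -63518*(-1/1189) = 63518/1189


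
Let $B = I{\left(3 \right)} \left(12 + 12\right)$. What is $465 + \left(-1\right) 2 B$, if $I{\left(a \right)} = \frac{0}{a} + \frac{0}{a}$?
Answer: $465$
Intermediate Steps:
$I{\left(a \right)} = 0$ ($I{\left(a \right)} = 0 + 0 = 0$)
$B = 0$ ($B = 0 \left(12 + 12\right) = 0 \cdot 24 = 0$)
$465 + \left(-1\right) 2 B = 465 + \left(-1\right) 2 \cdot 0 = 465 - 0 = 465 + 0 = 465$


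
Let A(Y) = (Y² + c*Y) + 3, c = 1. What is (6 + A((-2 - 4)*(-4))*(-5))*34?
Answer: -102306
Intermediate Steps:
A(Y) = 3 + Y + Y² (A(Y) = (Y² + 1*Y) + 3 = (Y² + Y) + 3 = (Y + Y²) + 3 = 3 + Y + Y²)
(6 + A((-2 - 4)*(-4))*(-5))*34 = (6 + (3 + (-2 - 4)*(-4) + ((-2 - 4)*(-4))²)*(-5))*34 = (6 + (3 - 6*(-4) + (-6*(-4))²)*(-5))*34 = (6 + (3 + 24 + 24²)*(-5))*34 = (6 + (3 + 24 + 576)*(-5))*34 = (6 + 603*(-5))*34 = (6 - 3015)*34 = -3009*34 = -102306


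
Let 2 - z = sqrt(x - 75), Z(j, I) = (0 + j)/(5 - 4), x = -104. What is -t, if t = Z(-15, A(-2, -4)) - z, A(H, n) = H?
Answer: 17 - I*sqrt(179) ≈ 17.0 - 13.379*I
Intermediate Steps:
Z(j, I) = j (Z(j, I) = j/1 = j*1 = j)
z = 2 - I*sqrt(179) (z = 2 - sqrt(-104 - 75) = 2 - sqrt(-179) = 2 - I*sqrt(179) ≈ 2.0 - 13.379*I)
t = -17 + I*sqrt(179) (t = -15 - (2 - I*sqrt(179)) = -15 + (-2 + I*sqrt(179)) = -17 + I*sqrt(179) ≈ -17.0 + 13.379*I)
-t = -(-17 + I*sqrt(179)) = 17 - I*sqrt(179)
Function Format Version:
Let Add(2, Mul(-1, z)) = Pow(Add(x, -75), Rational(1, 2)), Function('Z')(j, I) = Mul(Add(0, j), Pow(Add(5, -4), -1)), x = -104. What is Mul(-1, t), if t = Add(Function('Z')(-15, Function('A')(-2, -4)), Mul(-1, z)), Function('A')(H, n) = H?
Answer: Add(17, Mul(-1, I, Pow(179, Rational(1, 2)))) ≈ Add(17.000, Mul(-13.379, I))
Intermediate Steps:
Function('Z')(j, I) = j (Function('Z')(j, I) = Mul(j, Pow(1, -1)) = Mul(j, 1) = j)
z = Add(2, Mul(-1, I, Pow(179, Rational(1, 2)))) (z = Add(2, Mul(-1, Pow(Add(-104, -75), Rational(1, 2)))) = Add(2, Mul(-1, Pow(-179, Rational(1, 2)))) = Add(2, Mul(-1, Mul(I, Pow(179, Rational(1, 2))))) = Add(2, Mul(-1, I, Pow(179, Rational(1, 2)))) ≈ Add(2.0000, Mul(-13.379, I)))
t = Add(-17, Mul(I, Pow(179, Rational(1, 2)))) (t = Add(-15, Mul(-1, Add(2, Mul(-1, I, Pow(179, Rational(1, 2)))))) = Add(-15, Add(-2, Mul(I, Pow(179, Rational(1, 2))))) = Add(-17, Mul(I, Pow(179, Rational(1, 2)))) ≈ Add(-17.000, Mul(13.379, I)))
Mul(-1, t) = Mul(-1, Add(-17, Mul(I, Pow(179, Rational(1, 2))))) = Add(17, Mul(-1, I, Pow(179, Rational(1, 2))))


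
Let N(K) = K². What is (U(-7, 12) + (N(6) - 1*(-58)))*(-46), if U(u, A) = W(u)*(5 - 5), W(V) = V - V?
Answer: -4324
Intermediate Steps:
W(V) = 0
U(u, A) = 0 (U(u, A) = 0*(5 - 5) = 0*0 = 0)
(U(-7, 12) + (N(6) - 1*(-58)))*(-46) = (0 + (6² - 1*(-58)))*(-46) = (0 + (36 + 58))*(-46) = (0 + 94)*(-46) = 94*(-46) = -4324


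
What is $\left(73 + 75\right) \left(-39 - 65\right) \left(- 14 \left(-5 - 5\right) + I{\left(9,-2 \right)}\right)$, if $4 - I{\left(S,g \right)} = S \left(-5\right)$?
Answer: $-2909088$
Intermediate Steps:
$I{\left(S,g \right)} = 4 + 5 S$ ($I{\left(S,g \right)} = 4 - S \left(-5\right) = 4 - - 5 S = 4 + 5 S$)
$\left(73 + 75\right) \left(-39 - 65\right) \left(- 14 \left(-5 - 5\right) + I{\left(9,-2 \right)}\right) = \left(73 + 75\right) \left(-39 - 65\right) \left(- 14 \left(-5 - 5\right) + \left(4 + 5 \cdot 9\right)\right) = 148 \left(-104\right) \left(\left(-14\right) \left(-10\right) + \left(4 + 45\right)\right) = - 15392 \left(140 + 49\right) = \left(-15392\right) 189 = -2909088$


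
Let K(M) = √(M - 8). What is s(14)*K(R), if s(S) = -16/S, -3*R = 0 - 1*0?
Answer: -16*I*√2/7 ≈ -3.2325*I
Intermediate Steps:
R = 0 (R = -(0 - 1*0)/3 = -(0 + 0)/3 = -⅓*0 = 0)
K(M) = √(-8 + M)
s(14)*K(R) = (-16/14)*√(-8 + 0) = (-16*1/14)*√(-8) = -16*I*√2/7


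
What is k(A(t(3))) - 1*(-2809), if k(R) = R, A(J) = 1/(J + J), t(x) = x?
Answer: 16855/6 ≈ 2809.2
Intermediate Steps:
A(J) = 1/(2*J)
k(A(t(3))) - 1*(-2809) = (1/2)/3 - 1*(-2809) = (1/2)*(1/3) + 2809 = 1/6 + 2809 = 16855/6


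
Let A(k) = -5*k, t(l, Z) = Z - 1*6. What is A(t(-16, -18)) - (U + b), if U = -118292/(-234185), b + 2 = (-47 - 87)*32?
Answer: 1032637558/234185 ≈ 4409.5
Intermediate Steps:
b = -4290 (b = -2 + (-47 - 87)*32 = -2 - 134*32 = -2 - 4288 = -4290)
t(l, Z) = -6 + Z (t(l, Z) = Z - 6 = -6 + Z)
U = 118292/234185 (U = -118292*(-1/234185) = 118292/234185 ≈ 0.50512)
A(t(-16, -18)) - (U + b) = -5*(-6 - 18) - (118292/234185 - 4290) = -5*(-24) - 1*(-1004535358/234185) = 120 + 1004535358/234185 = 1032637558/234185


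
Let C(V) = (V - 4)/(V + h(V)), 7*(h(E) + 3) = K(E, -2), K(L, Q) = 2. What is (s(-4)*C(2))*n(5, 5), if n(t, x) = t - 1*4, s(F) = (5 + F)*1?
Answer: 14/5 ≈ 2.8000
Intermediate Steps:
s(F) = 5 + F
h(E) = -19/7 (h(E) = -3 + (⅐)*2 = -3 + 2/7 = -19/7)
n(t, x) = -4 + t (n(t, x) = t - 4 = -4 + t)
C(V) = (-4 + V)/(-19/7 + V) (C(V) = (V - 4)/(V - 19/7) = (-4 + V)/(-19/7 + V))
(s(-4)*C(2))*n(5, 5) = ((5 - 4)*(7*(-4 + 2)/(-19 + 7*2)))*(-4 + 5) = (1*(7*(-2)/(-19 + 14)))*1 = (1*(7*(-2)/(-5)))*1 = (1*(7*(-⅕)*(-2)))*1 = (1*(14/5))*1 = (14/5)*1 = 14/5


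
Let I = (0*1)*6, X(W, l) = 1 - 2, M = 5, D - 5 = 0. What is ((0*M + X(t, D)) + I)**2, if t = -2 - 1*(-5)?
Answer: 1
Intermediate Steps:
D = 5 (D = 5 + 0 = 5)
t = 3 (t = -2 + 5 = 3)
X(W, l) = -1
I = 0 (I = 0*6 = 0)
((0*M + X(t, D)) + I)**2 = ((0*5 - 1) + 0)**2 = ((0 - 1) + 0)**2 = (-1 + 0)**2 = (-1)**2 = 1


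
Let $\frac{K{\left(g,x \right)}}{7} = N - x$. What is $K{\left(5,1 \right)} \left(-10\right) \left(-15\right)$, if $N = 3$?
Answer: $2100$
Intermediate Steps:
$K{\left(g,x \right)} = 21 - 7 x$ ($K{\left(g,x \right)} = 7 \left(3 - x\right) = 21 - 7 x$)
$K{\left(5,1 \right)} \left(-10\right) \left(-15\right) = \left(21 - 7\right) \left(-10\right) \left(-15\right) = 14 \left(-10\right) \left(-15\right) = \left(-140\right) \left(-15\right) = 2100$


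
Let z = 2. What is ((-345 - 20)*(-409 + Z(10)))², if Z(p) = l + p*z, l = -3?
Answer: 20471886400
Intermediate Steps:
Z(p) = -3 + 2*p (Z(p) = -3 + p*2 = -3 + 2*p)
((-345 - 20)*(-409 + Z(10)))² = ((-345 - 20)*(-409 + (-3 + 2*10)))² = (-365*(-409 + (-3 + 20)))² = (-365*(-409 + 17))² = (-365*(-392))² = 143080² = 20471886400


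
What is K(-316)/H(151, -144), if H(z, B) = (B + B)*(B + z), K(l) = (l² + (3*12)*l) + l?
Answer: -2449/56 ≈ -43.732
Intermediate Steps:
K(l) = l² + 37*l (K(l) = (l² + 36*l) + l = l² + 37*l)
H(z, B) = 2*B*(B + z) (H(z, B) = (2*B)*(B + z) = 2*B*(B + z))
K(-316)/H(151, -144) = (-316*(37 - 316))/((2*(-144)*(-144 + 151))) = (-316*(-279))/((2*(-144)*7)) = 88164/(-2016) = 88164*(-1/2016) = -2449/56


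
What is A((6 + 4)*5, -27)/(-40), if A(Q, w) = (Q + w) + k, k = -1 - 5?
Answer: -17/40 ≈ -0.42500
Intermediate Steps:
k = -6
A(Q, w) = -6 + Q + w (A(Q, w) = (Q + w) - 6 = -6 + Q + w)
A((6 + 4)*5, -27)/(-40) = (-6 + (6 + 4)*5 - 27)/(-40) = (-6 + 10*5 - 27)*(-1/40) = (-6 + 50 - 27)*(-1/40) = 17*(-1/40) = -17/40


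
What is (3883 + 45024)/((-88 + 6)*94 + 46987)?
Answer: 48907/39279 ≈ 1.2451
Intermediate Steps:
(3883 + 45024)/((-88 + 6)*94 + 46987) = 48907/(-82*94 + 46987) = 48907/(-7708 + 46987) = 48907/39279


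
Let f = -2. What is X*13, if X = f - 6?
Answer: -104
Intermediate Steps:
X = -8 (X = -2 - 6 = -8)
X*13 = -8*13 = -104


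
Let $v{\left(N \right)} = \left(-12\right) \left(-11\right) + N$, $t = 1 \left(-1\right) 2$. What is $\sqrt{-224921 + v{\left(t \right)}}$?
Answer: $i \sqrt{224791} \approx 474.12 i$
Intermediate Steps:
$t = -2$ ($t = \left(-1\right) 2 = -2$)
$v{\left(N \right)} = 132 + N$
$\sqrt{-224921 + v{\left(t \right)}} = \sqrt{-224921 + \left(132 - 2\right)} = \sqrt{-224921 + 130} = \sqrt{-224791} = i \sqrt{224791}$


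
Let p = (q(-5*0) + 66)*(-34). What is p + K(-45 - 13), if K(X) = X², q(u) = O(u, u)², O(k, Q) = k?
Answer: 1120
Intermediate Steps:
q(u) = u²
p = -2244 (p = ((-5*0)² + 66)*(-34) = (0² + 66)*(-34) = (0 + 66)*(-34) = 66*(-34) = -2244)
p + K(-45 - 13) = -2244 + (-45 - 13)² = -2244 + (-58)² = -2244 + 3364 = 1120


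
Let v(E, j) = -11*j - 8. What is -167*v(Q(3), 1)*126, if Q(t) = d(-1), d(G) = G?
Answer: 399798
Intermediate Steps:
Q(t) = -1
v(E, j) = -8 - 11*j
-167*v(Q(3), 1)*126 = -167*(-8 - 11*1)*126 = -167*(-8 - 11)*126 = -167*(-19)*126 = 3173*126 = 399798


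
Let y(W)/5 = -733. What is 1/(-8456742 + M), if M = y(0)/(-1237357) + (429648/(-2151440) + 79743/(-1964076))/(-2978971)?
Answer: -324494683156552358197660/2744167814865542963870245960583 ≈ -1.1825e-7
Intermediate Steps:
y(W) = -3665 (y(W) = 5*(-733) = -3665)
M = 961165938898949663137/324494683156552358197660 (M = -3665/(-1237357) + (429648/(-2151440) + 79743/(-1964076))/(-2978971) = -3665*(-1/1237357) + (429648*(-1/2151440) + 79743*(-1/1964076))*(-1/2978971) = 3665/1237357 + (-26853/134465 - 26581/654692)*(-1/2978971) = 3665/1237357 - 21154658441/88033159780*(-1/2978971) = 3665/1237357 + 21154658441/262248230022986380 = 961165938898949663137/324494683156552358197660 ≈ 0.0029620)
1/(-8456742 + M) = 1/(-8456742 + 961165938898949663137/324494683156552358197660) = 1/(-2744167814865542963870245960583/324494683156552358197660) = -324494683156552358197660/2744167814865542963870245960583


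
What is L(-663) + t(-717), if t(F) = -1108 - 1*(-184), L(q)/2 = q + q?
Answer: -3576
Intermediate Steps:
L(q) = 4*q (L(q) = 2*(q + q) = 2*(2*q) = 4*q)
t(F) = -924 (t(F) = -1108 + 184 = -924)
L(-663) + t(-717) = 4*(-663) - 924 = -2652 - 924 = -3576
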